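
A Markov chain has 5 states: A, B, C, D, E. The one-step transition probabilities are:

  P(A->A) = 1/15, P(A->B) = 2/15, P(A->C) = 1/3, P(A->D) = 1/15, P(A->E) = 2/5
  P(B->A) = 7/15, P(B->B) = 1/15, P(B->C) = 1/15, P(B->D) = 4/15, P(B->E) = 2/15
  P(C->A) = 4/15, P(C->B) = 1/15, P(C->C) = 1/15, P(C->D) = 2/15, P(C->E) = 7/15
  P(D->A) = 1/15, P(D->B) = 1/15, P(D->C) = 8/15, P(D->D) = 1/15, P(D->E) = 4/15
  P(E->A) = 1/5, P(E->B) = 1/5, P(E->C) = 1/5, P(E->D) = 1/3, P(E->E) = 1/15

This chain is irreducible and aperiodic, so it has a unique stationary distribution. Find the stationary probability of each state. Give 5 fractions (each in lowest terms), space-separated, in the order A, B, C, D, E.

Answer: 18495/93967 10892/93967 22396/93967 16725/93967 25459/93967

Derivation:
The stationary distribution satisfies pi = pi * P, i.e.:
  pi_A = 1/15*pi_A + 7/15*pi_B + 4/15*pi_C + 1/15*pi_D + 1/5*pi_E
  pi_B = 2/15*pi_A + 1/15*pi_B + 1/15*pi_C + 1/15*pi_D + 1/5*pi_E
  pi_C = 1/3*pi_A + 1/15*pi_B + 1/15*pi_C + 8/15*pi_D + 1/5*pi_E
  pi_D = 1/15*pi_A + 4/15*pi_B + 2/15*pi_C + 1/15*pi_D + 1/3*pi_E
  pi_E = 2/5*pi_A + 2/15*pi_B + 7/15*pi_C + 4/15*pi_D + 1/15*pi_E
with normalization: pi_A + pi_B + pi_C + pi_D + pi_E = 1.

Using the first 4 balance equations plus normalization, the linear system A*pi = b is:
  [-14/15, 7/15, 4/15, 1/15, 1/5] . pi = 0
  [2/15, -14/15, 1/15, 1/15, 1/5] . pi = 0
  [1/3, 1/15, -14/15, 8/15, 1/5] . pi = 0
  [1/15, 4/15, 2/15, -14/15, 1/3] . pi = 0
  [1, 1, 1, 1, 1] . pi = 1

Solving yields:
  pi_A = 18495/93967
  pi_B = 10892/93967
  pi_C = 22396/93967
  pi_D = 16725/93967
  pi_E = 25459/93967

Verification (pi * P):
  18495/93967*1/15 + 10892/93967*7/15 + 22396/93967*4/15 + 16725/93967*1/15 + 25459/93967*1/5 = 18495/93967 = pi_A  (ok)
  18495/93967*2/15 + 10892/93967*1/15 + 22396/93967*1/15 + 16725/93967*1/15 + 25459/93967*1/5 = 10892/93967 = pi_B  (ok)
  18495/93967*1/3 + 10892/93967*1/15 + 22396/93967*1/15 + 16725/93967*8/15 + 25459/93967*1/5 = 22396/93967 = pi_C  (ok)
  18495/93967*1/15 + 10892/93967*4/15 + 22396/93967*2/15 + 16725/93967*1/15 + 25459/93967*1/3 = 16725/93967 = pi_D  (ok)
  18495/93967*2/5 + 10892/93967*2/15 + 22396/93967*7/15 + 16725/93967*4/15 + 25459/93967*1/15 = 25459/93967 = pi_E  (ok)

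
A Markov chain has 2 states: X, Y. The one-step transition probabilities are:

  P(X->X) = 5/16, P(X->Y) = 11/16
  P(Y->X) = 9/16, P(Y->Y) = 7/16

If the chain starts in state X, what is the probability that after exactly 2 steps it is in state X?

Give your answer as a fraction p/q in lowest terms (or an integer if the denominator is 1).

Answer: 31/64

Derivation:
Computing P^2 by repeated multiplication:
P^1 =
  X: [5/16, 11/16]
  Y: [9/16, 7/16]
P^2 =
  X: [31/64, 33/64]
  Y: [27/64, 37/64]

(P^2)[X -> X] = 31/64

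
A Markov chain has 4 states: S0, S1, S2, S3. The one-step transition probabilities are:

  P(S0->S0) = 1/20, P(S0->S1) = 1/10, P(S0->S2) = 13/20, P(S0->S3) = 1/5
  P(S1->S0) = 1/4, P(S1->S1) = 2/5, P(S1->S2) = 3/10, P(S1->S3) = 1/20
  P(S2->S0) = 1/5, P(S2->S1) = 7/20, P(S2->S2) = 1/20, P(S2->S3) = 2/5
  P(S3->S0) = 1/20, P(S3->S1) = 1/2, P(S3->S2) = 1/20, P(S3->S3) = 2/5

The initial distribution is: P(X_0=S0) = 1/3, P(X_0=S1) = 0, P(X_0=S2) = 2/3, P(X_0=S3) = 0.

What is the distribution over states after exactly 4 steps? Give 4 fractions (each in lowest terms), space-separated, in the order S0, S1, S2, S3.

Propagating the distribution step by step (d_{t+1} = d_t * P):
d_0 = (S0=1/3, S1=0, S2=2/3, S3=0)
  d_1[S0] = 1/3*1/20 + 0*1/4 + 2/3*1/5 + 0*1/20 = 3/20
  d_1[S1] = 1/3*1/10 + 0*2/5 + 2/3*7/20 + 0*1/2 = 4/15
  d_1[S2] = 1/3*13/20 + 0*3/10 + 2/3*1/20 + 0*1/20 = 1/4
  d_1[S3] = 1/3*1/5 + 0*1/20 + 2/3*2/5 + 0*2/5 = 1/3
d_1 = (S0=3/20, S1=4/15, S2=1/4, S3=1/3)
  d_2[S0] = 3/20*1/20 + 4/15*1/4 + 1/4*1/5 + 1/3*1/20 = 169/1200
  d_2[S1] = 3/20*1/10 + 4/15*2/5 + 1/4*7/20 + 1/3*1/2 = 451/1200
  d_2[S2] = 3/20*13/20 + 4/15*3/10 + 1/4*1/20 + 1/3*1/20 = 31/150
  d_2[S3] = 3/20*1/5 + 4/15*1/20 + 1/4*2/5 + 1/3*2/5 = 83/300
d_2 = (S0=169/1200, S1=451/1200, S2=31/150, S3=83/300)
  d_3[S0] = 169/1200*1/20 + 451/1200*1/4 + 31/150*1/5 + 83/300*1/20 = 937/6000
  d_3[S1] = 169/1200*1/10 + 451/1200*2/5 + 31/150*7/20 + 83/300*1/2 = 4501/12000
  d_3[S2] = 169/1200*13/20 + 451/1200*3/10 + 31/150*1/20 + 83/300*1/20 = 5483/24000
  d_3[S3] = 169/1200*1/5 + 451/1200*1/20 + 31/150*2/5 + 83/300*2/5 = 5767/24000
d_3 = (S0=937/6000, S1=4501/12000, S2=5483/24000, S3=5767/24000)
  d_4[S0] = 937/6000*1/20 + 4501/12000*1/4 + 5483/24000*1/5 + 5767/24000*1/20 = 76457/480000
  d_4[S1] = 937/6000*1/10 + 4501/12000*2/5 + 5483/24000*7/20 + 5767/24000*1/2 = 58521/160000
  d_4[S2] = 937/6000*13/20 + 4501/12000*3/10 + 5483/24000*1/20 + 5767/24000*1/20 = 56993/240000
  d_4[S3] = 937/6000*1/5 + 4501/12000*1/20 + 5483/24000*2/5 + 5767/24000*2/5 = 18999/80000
d_4 = (S0=76457/480000, S1=58521/160000, S2=56993/240000, S3=18999/80000)

Answer: 76457/480000 58521/160000 56993/240000 18999/80000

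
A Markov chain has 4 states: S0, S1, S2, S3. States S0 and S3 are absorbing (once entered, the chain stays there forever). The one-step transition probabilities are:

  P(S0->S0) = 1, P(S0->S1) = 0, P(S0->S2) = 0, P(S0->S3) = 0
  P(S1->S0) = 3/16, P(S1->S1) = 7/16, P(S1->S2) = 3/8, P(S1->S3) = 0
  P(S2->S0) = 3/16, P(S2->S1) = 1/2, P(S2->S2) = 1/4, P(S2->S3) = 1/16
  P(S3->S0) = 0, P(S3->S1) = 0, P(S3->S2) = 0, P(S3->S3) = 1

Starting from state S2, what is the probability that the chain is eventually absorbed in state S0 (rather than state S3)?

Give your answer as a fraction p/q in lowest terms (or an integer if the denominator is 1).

Let a_i = P(absorbed in S0 | start in state i).
Boundary conditions: a_S0 = 1, a_S3 = 0.
For each transient state i, a_i = sum_j P(i->j) * a_j:
  a_S1 = 3/16*a_S0 + 7/16*a_S1 + 3/8*a_S2 + 0*a_S3
  a_S2 = 3/16*a_S0 + 1/2*a_S1 + 1/4*a_S2 + 1/16*a_S3

Substituting a_S0 = 1 and a_S3 = 0, rearrange to (I - Q) a = r where r[i] = P(i -> S0):
  [9/16, -3/8] . (a_S1, a_S2) = 3/16
  [-1/2, 3/4] . (a_S1, a_S2) = 3/16

Solving yields:
  a_S1 = 9/10
  a_S2 = 17/20

Starting state is S2, so the absorption probability is a_S2 = 17/20.

Answer: 17/20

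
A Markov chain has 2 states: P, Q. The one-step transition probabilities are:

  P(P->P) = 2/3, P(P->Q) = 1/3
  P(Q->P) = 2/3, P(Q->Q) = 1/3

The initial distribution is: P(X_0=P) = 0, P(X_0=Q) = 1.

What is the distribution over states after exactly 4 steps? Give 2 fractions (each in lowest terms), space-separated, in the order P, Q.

Propagating the distribution step by step (d_{t+1} = d_t * P):
d_0 = (P=0, Q=1)
  d_1[P] = 0*2/3 + 1*2/3 = 2/3
  d_1[Q] = 0*1/3 + 1*1/3 = 1/3
d_1 = (P=2/3, Q=1/3)
  d_2[P] = 2/3*2/3 + 1/3*2/3 = 2/3
  d_2[Q] = 2/3*1/3 + 1/3*1/3 = 1/3
d_2 = (P=2/3, Q=1/3)
  d_3[P] = 2/3*2/3 + 1/3*2/3 = 2/3
  d_3[Q] = 2/3*1/3 + 1/3*1/3 = 1/3
d_3 = (P=2/3, Q=1/3)
  d_4[P] = 2/3*2/3 + 1/3*2/3 = 2/3
  d_4[Q] = 2/3*1/3 + 1/3*1/3 = 1/3
d_4 = (P=2/3, Q=1/3)

Answer: 2/3 1/3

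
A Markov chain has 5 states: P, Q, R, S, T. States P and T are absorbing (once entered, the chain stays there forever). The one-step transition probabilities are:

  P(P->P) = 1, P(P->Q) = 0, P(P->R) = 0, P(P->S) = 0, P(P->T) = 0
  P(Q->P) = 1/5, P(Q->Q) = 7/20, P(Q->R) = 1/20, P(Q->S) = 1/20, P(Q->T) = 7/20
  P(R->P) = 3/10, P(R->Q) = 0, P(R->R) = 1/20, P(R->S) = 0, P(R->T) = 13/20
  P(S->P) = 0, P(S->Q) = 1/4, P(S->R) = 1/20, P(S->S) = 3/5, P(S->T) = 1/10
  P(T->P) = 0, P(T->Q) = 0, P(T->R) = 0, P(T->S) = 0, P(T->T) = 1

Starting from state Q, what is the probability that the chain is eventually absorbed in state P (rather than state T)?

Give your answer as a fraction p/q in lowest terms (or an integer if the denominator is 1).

Answer: 662/1881

Derivation:
Let a_i = P(absorbed in P | start in state i).
Boundary conditions: a_P = 1, a_T = 0.
For each transient state i, a_i = sum_j P(i->j) * a_j:
  a_Q = 1/5*a_P + 7/20*a_Q + 1/20*a_R + 1/20*a_S + 7/20*a_T
  a_R = 3/10*a_P + 0*a_Q + 1/20*a_R + 0*a_S + 13/20*a_T
  a_S = 0*a_P + 1/4*a_Q + 1/20*a_R + 3/5*a_S + 1/10*a_T

Substituting a_P = 1 and a_T = 0, rearrange to (I - Q) a = r where r[i] = P(i -> P):
  [13/20, -1/20, -1/20] . (a_Q, a_R, a_S) = 1/5
  [0, 19/20, 0] . (a_Q, a_R, a_S) = 3/10
  [-1/4, -1/20, 2/5] . (a_Q, a_R, a_S) = 0

Solving yields:
  a_Q = 662/1881
  a_R = 6/19
  a_S = 488/1881

Starting state is Q, so the absorption probability is a_Q = 662/1881.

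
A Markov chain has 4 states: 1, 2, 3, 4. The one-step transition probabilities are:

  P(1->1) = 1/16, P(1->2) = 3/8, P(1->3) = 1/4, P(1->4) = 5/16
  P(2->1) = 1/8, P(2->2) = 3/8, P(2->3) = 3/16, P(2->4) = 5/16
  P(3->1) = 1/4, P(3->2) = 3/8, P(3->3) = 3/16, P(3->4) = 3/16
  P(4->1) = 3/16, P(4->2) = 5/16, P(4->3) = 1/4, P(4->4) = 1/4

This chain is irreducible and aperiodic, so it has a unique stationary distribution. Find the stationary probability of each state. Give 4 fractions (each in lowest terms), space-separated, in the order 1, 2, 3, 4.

The stationary distribution satisfies pi = pi * P, i.e.:
  pi_1 = 1/16*pi_1 + 1/8*pi_2 + 1/4*pi_3 + 3/16*pi_4
  pi_2 = 3/8*pi_1 + 3/8*pi_2 + 3/8*pi_3 + 5/16*pi_4
  pi_3 = 1/4*pi_1 + 3/16*pi_2 + 3/16*pi_3 + 1/4*pi_4
  pi_4 = 5/16*pi_1 + 5/16*pi_2 + 3/16*pi_3 + 1/4*pi_4
with normalization: pi_1 + pi_2 + pi_3 + pi_4 = 1.

Using the first 3 balance equations plus normalization, the linear system A*pi = b is:
  [-15/16, 1/8, 1/4, 3/16] . pi = 0
  [3/8, -5/8, 3/8, 5/16] . pi = 0
  [1/4, 3/16, -13/16, 1/4] . pi = 0
  [1, 1, 1, 1] . pi = 1

Solving yields:
  pi_1 = 367/2313
  pi_2 = 1657/4626
  pi_3 = 991/4626
  pi_4 = 622/2313

Verification (pi * P):
  367/2313*1/16 + 1657/4626*1/8 + 991/4626*1/4 + 622/2313*3/16 = 367/2313 = pi_1  (ok)
  367/2313*3/8 + 1657/4626*3/8 + 991/4626*3/8 + 622/2313*5/16 = 1657/4626 = pi_2  (ok)
  367/2313*1/4 + 1657/4626*3/16 + 991/4626*3/16 + 622/2313*1/4 = 991/4626 = pi_3  (ok)
  367/2313*5/16 + 1657/4626*5/16 + 991/4626*3/16 + 622/2313*1/4 = 622/2313 = pi_4  (ok)

Answer: 367/2313 1657/4626 991/4626 622/2313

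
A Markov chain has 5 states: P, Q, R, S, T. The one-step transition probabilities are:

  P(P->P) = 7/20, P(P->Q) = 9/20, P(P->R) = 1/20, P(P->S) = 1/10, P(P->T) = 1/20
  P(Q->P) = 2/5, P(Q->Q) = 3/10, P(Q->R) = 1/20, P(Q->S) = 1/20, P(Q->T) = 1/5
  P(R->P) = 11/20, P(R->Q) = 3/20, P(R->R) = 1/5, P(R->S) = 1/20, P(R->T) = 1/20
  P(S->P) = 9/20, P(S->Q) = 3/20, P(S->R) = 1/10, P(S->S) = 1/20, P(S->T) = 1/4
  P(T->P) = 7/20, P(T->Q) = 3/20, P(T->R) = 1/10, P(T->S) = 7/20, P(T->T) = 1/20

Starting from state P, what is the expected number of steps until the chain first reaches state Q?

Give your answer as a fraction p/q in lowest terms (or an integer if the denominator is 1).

Let h_i = expected steps to first reach Q from state i.
Boundary: h_Q = 0.
First-step equations for the other states:
  h_P = 1 + 7/20*h_P + 9/20*h_Q + 1/20*h_R + 1/10*h_S + 1/20*h_T
  h_R = 1 + 11/20*h_P + 3/20*h_Q + 1/5*h_R + 1/20*h_S + 1/20*h_T
  h_S = 1 + 9/20*h_P + 3/20*h_Q + 1/10*h_R + 1/20*h_S + 1/4*h_T
  h_T = 1 + 7/20*h_P + 3/20*h_Q + 1/10*h_R + 7/20*h_S + 1/20*h_T

Substituting h_Q = 0 and rearranging gives the linear system (I - Q) h = 1:
  [13/20, -1/20, -1/10, -1/20] . (h_P, h_R, h_S, h_T) = 1
  [-11/20, 4/5, -1/20, -1/20] . (h_P, h_R, h_S, h_T) = 1
  [-9/20, -1/10, 19/20, -1/4] . (h_P, h_R, h_S, h_T) = 1
  [-7/20, -1/10, -7/20, 19/20] . (h_P, h_R, h_S, h_T) = 1

Solving yields:
  h_P = 4265/1599
  h_R = 5675/1599
  h_S = 5885/1599
  h_T = 6020/1599

Starting state is P, so the expected hitting time is h_P = 4265/1599.

Answer: 4265/1599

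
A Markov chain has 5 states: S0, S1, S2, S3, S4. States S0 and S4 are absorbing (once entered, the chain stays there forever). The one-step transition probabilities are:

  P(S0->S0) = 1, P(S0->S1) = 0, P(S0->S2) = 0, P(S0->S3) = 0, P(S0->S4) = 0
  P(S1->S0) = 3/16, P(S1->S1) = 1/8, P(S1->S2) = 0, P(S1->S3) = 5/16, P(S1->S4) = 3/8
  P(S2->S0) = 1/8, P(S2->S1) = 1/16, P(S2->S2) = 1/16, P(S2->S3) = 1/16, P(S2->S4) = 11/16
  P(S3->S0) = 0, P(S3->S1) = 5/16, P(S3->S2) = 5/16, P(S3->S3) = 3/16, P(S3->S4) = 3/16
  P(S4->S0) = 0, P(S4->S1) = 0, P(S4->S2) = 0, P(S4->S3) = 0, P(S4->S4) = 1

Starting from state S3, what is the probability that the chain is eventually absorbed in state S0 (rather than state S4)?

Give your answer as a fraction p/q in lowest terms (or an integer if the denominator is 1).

Let a_i = P(absorbed in S0 | start in state i).
Boundary conditions: a_S0 = 1, a_S4 = 0.
For each transient state i, a_i = sum_j P(i->j) * a_j:
  a_S1 = 3/16*a_S0 + 1/8*a_S1 + 0*a_S2 + 5/16*a_S3 + 3/8*a_S4
  a_S2 = 1/8*a_S0 + 1/16*a_S1 + 1/16*a_S2 + 1/16*a_S3 + 11/16*a_S4
  a_S3 = 0*a_S0 + 5/16*a_S1 + 5/16*a_S2 + 3/16*a_S3 + 3/16*a_S4

Substituting a_S0 = 1 and a_S4 = 0, rearrange to (I - Q) a = r where r[i] = P(i -> S0):
  [7/8, 0, -5/16] . (a_S1, a_S2, a_S3) = 3/16
  [-1/16, 15/16, -1/16] . (a_S1, a_S2, a_S3) = 1/8
  [-5/16, -5/16, 13/16] . (a_S1, a_S2, a_S3) = 0

Solving yields:
  a_S1 = 31/113
  a_S2 = 92/565
  a_S3 = 19/113

Starting state is S3, so the absorption probability is a_S3 = 19/113.

Answer: 19/113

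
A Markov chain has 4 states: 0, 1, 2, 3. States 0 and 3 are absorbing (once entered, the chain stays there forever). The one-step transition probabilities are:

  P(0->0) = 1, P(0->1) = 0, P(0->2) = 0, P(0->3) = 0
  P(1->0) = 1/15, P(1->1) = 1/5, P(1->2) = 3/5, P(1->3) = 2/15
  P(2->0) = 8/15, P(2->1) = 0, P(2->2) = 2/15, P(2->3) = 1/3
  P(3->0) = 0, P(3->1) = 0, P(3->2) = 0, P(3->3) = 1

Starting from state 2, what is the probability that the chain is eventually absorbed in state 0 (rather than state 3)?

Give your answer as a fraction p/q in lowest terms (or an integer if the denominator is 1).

Let a_i = P(absorbed in 0 | start in state i).
Boundary conditions: a_0 = 1, a_3 = 0.
For each transient state i, a_i = sum_j P(i->j) * a_j:
  a_1 = 1/15*a_0 + 1/5*a_1 + 3/5*a_2 + 2/15*a_3
  a_2 = 8/15*a_0 + 0*a_1 + 2/15*a_2 + 1/3*a_3

Substituting a_0 = 1 and a_3 = 0, rearrange to (I - Q) a = r where r[i] = P(i -> 0):
  [4/5, -3/5] . (a_1, a_2) = 1/15
  [0, 13/15] . (a_1, a_2) = 8/15

Solving yields:
  a_1 = 85/156
  a_2 = 8/13

Starting state is 2, so the absorption probability is a_2 = 8/13.

Answer: 8/13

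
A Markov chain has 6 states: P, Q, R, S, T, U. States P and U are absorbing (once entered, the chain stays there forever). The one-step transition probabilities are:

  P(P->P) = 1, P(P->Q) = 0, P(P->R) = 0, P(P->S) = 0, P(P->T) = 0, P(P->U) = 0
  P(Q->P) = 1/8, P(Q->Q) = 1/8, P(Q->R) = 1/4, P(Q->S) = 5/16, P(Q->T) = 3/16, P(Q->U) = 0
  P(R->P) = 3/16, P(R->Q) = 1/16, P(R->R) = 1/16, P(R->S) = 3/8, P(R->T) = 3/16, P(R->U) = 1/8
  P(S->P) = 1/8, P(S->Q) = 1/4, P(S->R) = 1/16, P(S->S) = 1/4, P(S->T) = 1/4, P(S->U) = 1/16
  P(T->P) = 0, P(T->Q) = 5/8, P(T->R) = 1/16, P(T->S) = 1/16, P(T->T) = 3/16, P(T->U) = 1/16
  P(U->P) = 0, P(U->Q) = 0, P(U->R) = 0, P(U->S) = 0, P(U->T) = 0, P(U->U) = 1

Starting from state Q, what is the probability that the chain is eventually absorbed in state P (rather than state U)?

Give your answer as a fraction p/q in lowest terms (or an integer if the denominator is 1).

Let a_i = P(absorbed in P | start in state i).
Boundary conditions: a_P = 1, a_U = 0.
For each transient state i, a_i = sum_j P(i->j) * a_j:
  a_Q = 1/8*a_P + 1/8*a_Q + 1/4*a_R + 5/16*a_S + 3/16*a_T + 0*a_U
  a_R = 3/16*a_P + 1/16*a_Q + 1/16*a_R + 3/8*a_S + 3/16*a_T + 1/8*a_U
  a_S = 1/8*a_P + 1/4*a_Q + 1/16*a_R + 1/4*a_S + 1/4*a_T + 1/16*a_U
  a_T = 0*a_P + 5/8*a_Q + 1/16*a_R + 1/16*a_S + 3/16*a_T + 1/16*a_U

Substituting a_P = 1 and a_U = 0, rearrange to (I - Q) a = r where r[i] = P(i -> P):
  [7/8, -1/4, -5/16, -3/16] . (a_Q, a_R, a_S, a_T) = 1/8
  [-1/16, 15/16, -3/8, -3/16] . (a_Q, a_R, a_S, a_T) = 3/16
  [-1/4, -1/16, 3/4, -1/4] . (a_Q, a_R, a_S, a_T) = 1/8
  [-5/8, -1/16, -1/16, 13/16] . (a_Q, a_R, a_S, a_T) = 0

Solving yields:
  a_Q = 191/272
  a_R = 131/204
  a_S = 545/816
  a_T = 523/816

Starting state is Q, so the absorption probability is a_Q = 191/272.

Answer: 191/272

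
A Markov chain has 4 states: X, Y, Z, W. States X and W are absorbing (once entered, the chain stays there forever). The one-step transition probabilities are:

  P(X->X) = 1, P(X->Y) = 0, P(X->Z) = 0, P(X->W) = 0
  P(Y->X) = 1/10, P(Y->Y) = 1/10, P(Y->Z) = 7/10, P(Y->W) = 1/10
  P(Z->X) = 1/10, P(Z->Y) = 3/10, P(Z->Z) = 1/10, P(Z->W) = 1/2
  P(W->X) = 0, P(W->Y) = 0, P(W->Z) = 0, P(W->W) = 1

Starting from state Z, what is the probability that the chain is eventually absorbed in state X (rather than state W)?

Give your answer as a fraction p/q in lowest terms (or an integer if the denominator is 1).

Answer: 1/5

Derivation:
Let a_i = P(absorbed in X | start in state i).
Boundary conditions: a_X = 1, a_W = 0.
For each transient state i, a_i = sum_j P(i->j) * a_j:
  a_Y = 1/10*a_X + 1/10*a_Y + 7/10*a_Z + 1/10*a_W
  a_Z = 1/10*a_X + 3/10*a_Y + 1/10*a_Z + 1/2*a_W

Substituting a_X = 1 and a_W = 0, rearrange to (I - Q) a = r where r[i] = P(i -> X):
  [9/10, -7/10] . (a_Y, a_Z) = 1/10
  [-3/10, 9/10] . (a_Y, a_Z) = 1/10

Solving yields:
  a_Y = 4/15
  a_Z = 1/5

Starting state is Z, so the absorption probability is a_Z = 1/5.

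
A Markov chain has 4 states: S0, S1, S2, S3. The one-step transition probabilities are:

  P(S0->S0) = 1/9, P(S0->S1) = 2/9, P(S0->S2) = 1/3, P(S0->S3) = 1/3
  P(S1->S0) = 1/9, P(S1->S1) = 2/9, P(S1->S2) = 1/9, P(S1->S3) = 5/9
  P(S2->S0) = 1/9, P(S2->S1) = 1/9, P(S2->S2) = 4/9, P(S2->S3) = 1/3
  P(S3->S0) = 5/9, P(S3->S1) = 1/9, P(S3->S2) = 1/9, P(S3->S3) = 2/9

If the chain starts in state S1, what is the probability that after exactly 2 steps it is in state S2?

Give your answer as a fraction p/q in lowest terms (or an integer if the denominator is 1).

Answer: 14/81

Derivation:
Computing P^2 by repeated multiplication:
P^1 =
  S0: [1/9, 2/9, 1/3, 1/3]
  S1: [1/9, 2/9, 1/9, 5/9]
  S2: [1/9, 1/9, 4/9, 1/3]
  S3: [5/9, 1/9, 1/9, 2/9]
P^2 =
  S0: [7/27, 4/27, 20/81, 28/81]
  S1: [29/81, 4/27, 14/81, 26/81]
  S2: [7/27, 11/81, 23/81, 26/81]
  S3: [17/81, 5/27, 22/81, 1/3]

(P^2)[S1 -> S2] = 14/81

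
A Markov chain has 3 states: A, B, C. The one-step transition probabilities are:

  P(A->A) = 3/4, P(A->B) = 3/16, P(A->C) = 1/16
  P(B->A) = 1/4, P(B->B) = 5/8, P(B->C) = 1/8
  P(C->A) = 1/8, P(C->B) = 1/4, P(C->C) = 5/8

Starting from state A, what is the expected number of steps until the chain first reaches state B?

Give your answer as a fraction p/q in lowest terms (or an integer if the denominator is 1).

Let h_i = expected steps to first reach B from state i.
Boundary: h_B = 0.
First-step equations for the other states:
  h_A = 1 + 3/4*h_A + 3/16*h_B + 1/16*h_C
  h_C = 1 + 1/8*h_A + 1/4*h_B + 5/8*h_C

Substituting h_B = 0 and rearranging gives the linear system (I - Q) h = 1:
  [1/4, -1/16] . (h_A, h_C) = 1
  [-1/8, 3/8] . (h_A, h_C) = 1

Solving yields:
  h_A = 56/11
  h_C = 48/11

Starting state is A, so the expected hitting time is h_A = 56/11.

Answer: 56/11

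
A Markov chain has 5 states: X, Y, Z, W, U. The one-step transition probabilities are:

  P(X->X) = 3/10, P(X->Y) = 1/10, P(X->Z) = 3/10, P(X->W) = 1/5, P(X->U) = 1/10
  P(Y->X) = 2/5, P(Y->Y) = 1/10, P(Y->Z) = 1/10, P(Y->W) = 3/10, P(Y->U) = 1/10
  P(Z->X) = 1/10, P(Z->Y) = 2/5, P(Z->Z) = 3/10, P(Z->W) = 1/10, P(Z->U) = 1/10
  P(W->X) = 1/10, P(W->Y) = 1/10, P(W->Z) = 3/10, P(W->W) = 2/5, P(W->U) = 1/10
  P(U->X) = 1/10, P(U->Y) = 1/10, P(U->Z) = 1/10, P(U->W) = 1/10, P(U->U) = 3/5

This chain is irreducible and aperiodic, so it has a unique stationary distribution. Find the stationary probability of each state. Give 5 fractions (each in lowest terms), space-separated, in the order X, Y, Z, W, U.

The stationary distribution satisfies pi = pi * P, i.e.:
  pi_X = 3/10*pi_X + 2/5*pi_Y + 1/10*pi_Z + 1/10*pi_W + 1/10*pi_U
  pi_Y = 1/10*pi_X + 1/10*pi_Y + 2/5*pi_Z + 1/10*pi_W + 1/10*pi_U
  pi_Z = 3/10*pi_X + 1/10*pi_Y + 3/10*pi_Z + 3/10*pi_W + 1/10*pi_U
  pi_W = 1/5*pi_X + 3/10*pi_Y + 1/10*pi_Z + 2/5*pi_W + 1/10*pi_U
  pi_U = 1/10*pi_X + 1/10*pi_Y + 1/10*pi_Z + 1/10*pi_W + 3/5*pi_U
with normalization: pi_X + pi_Y + pi_Z + pi_W + pi_U = 1.

Using the first 4 balance equations plus normalization, the linear system A*pi = b is:
  [-7/10, 2/5, 1/10, 1/10, 1/10] . pi = 0
  [1/10, -9/10, 2/5, 1/10, 1/10] . pi = 0
  [3/10, 1/10, -7/10, 3/10, 1/10] . pi = 0
  [1/5, 3/10, 1/10, -3/5, 1/10] . pi = 0
  [1, 1, 1, 1, 1] . pi = 1

Solving yields:
  pi_X = 797/4240
  pi_Y = 89/530
  pi_Z = 12/53
  pi_W = 923/4240
  pi_U = 1/5

Verification (pi * P):
  797/4240*3/10 + 89/530*2/5 + 12/53*1/10 + 923/4240*1/10 + 1/5*1/10 = 797/4240 = pi_X  (ok)
  797/4240*1/10 + 89/530*1/10 + 12/53*2/5 + 923/4240*1/10 + 1/5*1/10 = 89/530 = pi_Y  (ok)
  797/4240*3/10 + 89/530*1/10 + 12/53*3/10 + 923/4240*3/10 + 1/5*1/10 = 12/53 = pi_Z  (ok)
  797/4240*1/5 + 89/530*3/10 + 12/53*1/10 + 923/4240*2/5 + 1/5*1/10 = 923/4240 = pi_W  (ok)
  797/4240*1/10 + 89/530*1/10 + 12/53*1/10 + 923/4240*1/10 + 1/5*3/5 = 1/5 = pi_U  (ok)

Answer: 797/4240 89/530 12/53 923/4240 1/5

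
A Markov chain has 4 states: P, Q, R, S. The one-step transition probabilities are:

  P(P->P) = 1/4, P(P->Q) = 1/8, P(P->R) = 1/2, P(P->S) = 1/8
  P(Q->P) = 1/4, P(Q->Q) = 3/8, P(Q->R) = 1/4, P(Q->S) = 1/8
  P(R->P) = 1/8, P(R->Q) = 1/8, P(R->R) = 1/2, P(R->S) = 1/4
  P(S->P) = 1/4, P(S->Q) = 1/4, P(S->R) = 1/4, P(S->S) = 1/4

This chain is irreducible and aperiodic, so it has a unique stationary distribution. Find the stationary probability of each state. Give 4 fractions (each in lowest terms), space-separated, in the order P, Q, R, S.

Answer: 1/5 1/5 2/5 1/5

Derivation:
The stationary distribution satisfies pi = pi * P, i.e.:
  pi_P = 1/4*pi_P + 1/4*pi_Q + 1/8*pi_R + 1/4*pi_S
  pi_Q = 1/8*pi_P + 3/8*pi_Q + 1/8*pi_R + 1/4*pi_S
  pi_R = 1/2*pi_P + 1/4*pi_Q + 1/2*pi_R + 1/4*pi_S
  pi_S = 1/8*pi_P + 1/8*pi_Q + 1/4*pi_R + 1/4*pi_S
with normalization: pi_P + pi_Q + pi_R + pi_S = 1.

Using the first 3 balance equations plus normalization, the linear system A*pi = b is:
  [-3/4, 1/4, 1/8, 1/4] . pi = 0
  [1/8, -5/8, 1/8, 1/4] . pi = 0
  [1/2, 1/4, -1/2, 1/4] . pi = 0
  [1, 1, 1, 1] . pi = 1

Solving yields:
  pi_P = 1/5
  pi_Q = 1/5
  pi_R = 2/5
  pi_S = 1/5

Verification (pi * P):
  1/5*1/4 + 1/5*1/4 + 2/5*1/8 + 1/5*1/4 = 1/5 = pi_P  (ok)
  1/5*1/8 + 1/5*3/8 + 2/5*1/8 + 1/5*1/4 = 1/5 = pi_Q  (ok)
  1/5*1/2 + 1/5*1/4 + 2/5*1/2 + 1/5*1/4 = 2/5 = pi_R  (ok)
  1/5*1/8 + 1/5*1/8 + 2/5*1/4 + 1/5*1/4 = 1/5 = pi_S  (ok)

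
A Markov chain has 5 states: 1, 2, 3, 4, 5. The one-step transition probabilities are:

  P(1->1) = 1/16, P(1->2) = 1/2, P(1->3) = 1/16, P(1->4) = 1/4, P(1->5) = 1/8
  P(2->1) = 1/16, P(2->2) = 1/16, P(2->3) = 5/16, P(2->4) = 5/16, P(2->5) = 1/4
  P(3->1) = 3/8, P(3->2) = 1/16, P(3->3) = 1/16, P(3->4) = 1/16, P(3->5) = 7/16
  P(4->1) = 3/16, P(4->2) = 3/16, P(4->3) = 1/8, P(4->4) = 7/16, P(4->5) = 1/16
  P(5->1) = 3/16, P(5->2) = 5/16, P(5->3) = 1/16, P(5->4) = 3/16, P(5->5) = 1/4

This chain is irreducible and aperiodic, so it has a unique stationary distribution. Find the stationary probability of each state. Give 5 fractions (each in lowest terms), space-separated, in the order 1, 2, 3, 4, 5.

The stationary distribution satisfies pi = pi * P, i.e.:
  pi_1 = 1/16*pi_1 + 1/16*pi_2 + 3/8*pi_3 + 3/16*pi_4 + 3/16*pi_5
  pi_2 = 1/2*pi_1 + 1/16*pi_2 + 1/16*pi_3 + 3/16*pi_4 + 5/16*pi_5
  pi_3 = 1/16*pi_1 + 5/16*pi_2 + 1/16*pi_3 + 1/8*pi_4 + 1/16*pi_5
  pi_4 = 1/4*pi_1 + 5/16*pi_2 + 1/16*pi_3 + 7/16*pi_4 + 3/16*pi_5
  pi_5 = 1/8*pi_1 + 1/4*pi_2 + 7/16*pi_3 + 1/16*pi_4 + 1/4*pi_5
with normalization: pi_1 + pi_2 + pi_3 + pi_4 + pi_5 = 1.

Using the first 4 balance equations plus normalization, the linear system A*pi = b is:
  [-15/16, 1/16, 3/8, 3/16, 3/16] . pi = 0
  [1/2, -15/16, 1/16, 3/16, 5/16] . pi = 0
  [1/16, 5/16, -15/16, 1/8, 1/16] . pi = 0
  [1/4, 5/16, 1/16, -9/16, 3/16] . pi = 0
  [1, 1, 1, 1, 1] . pi = 1

Solving yields:
  pi_1 = 6169/37455
  pi_2 = 2746/12485
  pi_3 = 5051/37455
  pi_4 = 10409/37455
  pi_5 = 7588/37455

Verification (pi * P):
  6169/37455*1/16 + 2746/12485*1/16 + 5051/37455*3/8 + 10409/37455*3/16 + 7588/37455*3/16 = 6169/37455 = pi_1  (ok)
  6169/37455*1/2 + 2746/12485*1/16 + 5051/37455*1/16 + 10409/37455*3/16 + 7588/37455*5/16 = 2746/12485 = pi_2  (ok)
  6169/37455*1/16 + 2746/12485*5/16 + 5051/37455*1/16 + 10409/37455*1/8 + 7588/37455*1/16 = 5051/37455 = pi_3  (ok)
  6169/37455*1/4 + 2746/12485*5/16 + 5051/37455*1/16 + 10409/37455*7/16 + 7588/37455*3/16 = 10409/37455 = pi_4  (ok)
  6169/37455*1/8 + 2746/12485*1/4 + 5051/37455*7/16 + 10409/37455*1/16 + 7588/37455*1/4 = 7588/37455 = pi_5  (ok)

Answer: 6169/37455 2746/12485 5051/37455 10409/37455 7588/37455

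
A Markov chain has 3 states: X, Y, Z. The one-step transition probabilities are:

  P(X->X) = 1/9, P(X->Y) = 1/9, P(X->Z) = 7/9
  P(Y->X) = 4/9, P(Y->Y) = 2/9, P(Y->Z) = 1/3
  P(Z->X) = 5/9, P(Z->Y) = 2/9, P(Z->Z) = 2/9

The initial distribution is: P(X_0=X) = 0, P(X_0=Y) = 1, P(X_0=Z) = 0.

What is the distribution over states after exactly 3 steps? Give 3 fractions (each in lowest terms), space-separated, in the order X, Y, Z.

Answer: 283/729 5/27 311/729

Derivation:
Propagating the distribution step by step (d_{t+1} = d_t * P):
d_0 = (X=0, Y=1, Z=0)
  d_1[X] = 0*1/9 + 1*4/9 + 0*5/9 = 4/9
  d_1[Y] = 0*1/9 + 1*2/9 + 0*2/9 = 2/9
  d_1[Z] = 0*7/9 + 1*1/3 + 0*2/9 = 1/3
d_1 = (X=4/9, Y=2/9, Z=1/3)
  d_2[X] = 4/9*1/9 + 2/9*4/9 + 1/3*5/9 = 1/3
  d_2[Y] = 4/9*1/9 + 2/9*2/9 + 1/3*2/9 = 14/81
  d_2[Z] = 4/9*7/9 + 2/9*1/3 + 1/3*2/9 = 40/81
d_2 = (X=1/3, Y=14/81, Z=40/81)
  d_3[X] = 1/3*1/9 + 14/81*4/9 + 40/81*5/9 = 283/729
  d_3[Y] = 1/3*1/9 + 14/81*2/9 + 40/81*2/9 = 5/27
  d_3[Z] = 1/3*7/9 + 14/81*1/3 + 40/81*2/9 = 311/729
d_3 = (X=283/729, Y=5/27, Z=311/729)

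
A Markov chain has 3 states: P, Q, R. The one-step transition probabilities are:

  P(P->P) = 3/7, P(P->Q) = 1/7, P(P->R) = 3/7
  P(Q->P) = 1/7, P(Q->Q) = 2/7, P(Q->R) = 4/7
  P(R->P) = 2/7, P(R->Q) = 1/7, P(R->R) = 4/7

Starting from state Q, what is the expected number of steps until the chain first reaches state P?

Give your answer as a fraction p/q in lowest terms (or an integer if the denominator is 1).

Answer: 49/11

Derivation:
Let h_i = expected steps to first reach P from state i.
Boundary: h_P = 0.
First-step equations for the other states:
  h_Q = 1 + 1/7*h_P + 2/7*h_Q + 4/7*h_R
  h_R = 1 + 2/7*h_P + 1/7*h_Q + 4/7*h_R

Substituting h_P = 0 and rearranging gives the linear system (I - Q) h = 1:
  [5/7, -4/7] . (h_Q, h_R) = 1
  [-1/7, 3/7] . (h_Q, h_R) = 1

Solving yields:
  h_Q = 49/11
  h_R = 42/11

Starting state is Q, so the expected hitting time is h_Q = 49/11.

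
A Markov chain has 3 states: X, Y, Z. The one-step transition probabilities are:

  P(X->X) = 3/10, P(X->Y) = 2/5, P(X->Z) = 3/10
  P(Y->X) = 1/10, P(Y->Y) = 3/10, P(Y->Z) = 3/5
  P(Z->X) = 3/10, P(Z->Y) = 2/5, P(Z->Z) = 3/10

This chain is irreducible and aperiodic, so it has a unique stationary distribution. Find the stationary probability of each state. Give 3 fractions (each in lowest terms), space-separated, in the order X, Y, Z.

The stationary distribution satisfies pi = pi * P, i.e.:
  pi_X = 3/10*pi_X + 1/10*pi_Y + 3/10*pi_Z
  pi_Y = 2/5*pi_X + 3/10*pi_Y + 2/5*pi_Z
  pi_Z = 3/10*pi_X + 3/5*pi_Y + 3/10*pi_Z
with normalization: pi_X + pi_Y + pi_Z = 1.

Using the first 2 balance equations plus normalization, the linear system A*pi = b is:
  [-7/10, 1/10, 3/10] . pi = 0
  [2/5, -7/10, 2/5] . pi = 0
  [1, 1, 1] . pi = 1

Solving yields:
  pi_X = 5/22
  pi_Y = 4/11
  pi_Z = 9/22

Verification (pi * P):
  5/22*3/10 + 4/11*1/10 + 9/22*3/10 = 5/22 = pi_X  (ok)
  5/22*2/5 + 4/11*3/10 + 9/22*2/5 = 4/11 = pi_Y  (ok)
  5/22*3/10 + 4/11*3/5 + 9/22*3/10 = 9/22 = pi_Z  (ok)

Answer: 5/22 4/11 9/22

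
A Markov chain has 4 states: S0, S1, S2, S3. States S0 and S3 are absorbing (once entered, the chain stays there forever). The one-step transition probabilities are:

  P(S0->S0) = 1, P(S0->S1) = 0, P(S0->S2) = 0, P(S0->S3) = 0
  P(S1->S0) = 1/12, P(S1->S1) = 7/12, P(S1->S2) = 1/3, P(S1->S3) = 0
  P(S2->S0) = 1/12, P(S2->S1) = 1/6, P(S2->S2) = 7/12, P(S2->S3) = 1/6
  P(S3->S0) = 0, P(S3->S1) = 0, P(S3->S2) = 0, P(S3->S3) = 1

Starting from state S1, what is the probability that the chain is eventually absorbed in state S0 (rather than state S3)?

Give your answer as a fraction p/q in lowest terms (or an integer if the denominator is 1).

Let a_i = P(absorbed in S0 | start in state i).
Boundary conditions: a_S0 = 1, a_S3 = 0.
For each transient state i, a_i = sum_j P(i->j) * a_j:
  a_S1 = 1/12*a_S0 + 7/12*a_S1 + 1/3*a_S2 + 0*a_S3
  a_S2 = 1/12*a_S0 + 1/6*a_S1 + 7/12*a_S2 + 1/6*a_S3

Substituting a_S0 = 1 and a_S3 = 0, rearrange to (I - Q) a = r where r[i] = P(i -> S0):
  [5/12, -1/3] . (a_S1, a_S2) = 1/12
  [-1/6, 5/12] . (a_S1, a_S2) = 1/12

Solving yields:
  a_S1 = 9/17
  a_S2 = 7/17

Starting state is S1, so the absorption probability is a_S1 = 9/17.

Answer: 9/17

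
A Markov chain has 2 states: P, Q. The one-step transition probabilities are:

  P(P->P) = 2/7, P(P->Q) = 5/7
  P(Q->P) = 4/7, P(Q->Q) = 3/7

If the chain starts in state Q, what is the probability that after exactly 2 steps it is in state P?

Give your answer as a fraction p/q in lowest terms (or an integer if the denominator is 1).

Answer: 20/49

Derivation:
Computing P^2 by repeated multiplication:
P^1 =
  P: [2/7, 5/7]
  Q: [4/7, 3/7]
P^2 =
  P: [24/49, 25/49]
  Q: [20/49, 29/49]

(P^2)[Q -> P] = 20/49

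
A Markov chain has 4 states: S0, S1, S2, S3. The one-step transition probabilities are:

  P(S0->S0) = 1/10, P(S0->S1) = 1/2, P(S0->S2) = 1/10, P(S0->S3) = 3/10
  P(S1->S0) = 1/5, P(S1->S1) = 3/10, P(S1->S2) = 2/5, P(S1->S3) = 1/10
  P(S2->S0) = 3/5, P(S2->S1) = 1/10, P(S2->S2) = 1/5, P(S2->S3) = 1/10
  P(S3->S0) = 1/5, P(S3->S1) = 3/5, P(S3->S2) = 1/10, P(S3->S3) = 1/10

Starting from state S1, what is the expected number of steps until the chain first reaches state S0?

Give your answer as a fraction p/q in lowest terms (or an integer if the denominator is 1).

Let h_i = expected steps to first reach S0 from state i.
Boundary: h_S0 = 0.
First-step equations for the other states:
  h_S1 = 1 + 1/5*h_S0 + 3/10*h_S1 + 2/5*h_S2 + 1/10*h_S3
  h_S2 = 1 + 3/5*h_S0 + 1/10*h_S1 + 1/5*h_S2 + 1/10*h_S3
  h_S3 = 1 + 1/5*h_S0 + 3/5*h_S1 + 1/10*h_S2 + 1/10*h_S3

Substituting h_S0 = 0 and rearranging gives the linear system (I - Q) h = 1:
  [7/10, -2/5, -1/10] . (h_S1, h_S2, h_S3) = 1
  [-1/10, 4/5, -1/10] . (h_S1, h_S2, h_S3) = 1
  [-3/5, -1/10, 9/10] . (h_S1, h_S2, h_S3) = 1

Solving yields:
  h_S1 = 300/97
  h_S2 = 200/97
  h_S3 = 330/97

Starting state is S1, so the expected hitting time is h_S1 = 300/97.

Answer: 300/97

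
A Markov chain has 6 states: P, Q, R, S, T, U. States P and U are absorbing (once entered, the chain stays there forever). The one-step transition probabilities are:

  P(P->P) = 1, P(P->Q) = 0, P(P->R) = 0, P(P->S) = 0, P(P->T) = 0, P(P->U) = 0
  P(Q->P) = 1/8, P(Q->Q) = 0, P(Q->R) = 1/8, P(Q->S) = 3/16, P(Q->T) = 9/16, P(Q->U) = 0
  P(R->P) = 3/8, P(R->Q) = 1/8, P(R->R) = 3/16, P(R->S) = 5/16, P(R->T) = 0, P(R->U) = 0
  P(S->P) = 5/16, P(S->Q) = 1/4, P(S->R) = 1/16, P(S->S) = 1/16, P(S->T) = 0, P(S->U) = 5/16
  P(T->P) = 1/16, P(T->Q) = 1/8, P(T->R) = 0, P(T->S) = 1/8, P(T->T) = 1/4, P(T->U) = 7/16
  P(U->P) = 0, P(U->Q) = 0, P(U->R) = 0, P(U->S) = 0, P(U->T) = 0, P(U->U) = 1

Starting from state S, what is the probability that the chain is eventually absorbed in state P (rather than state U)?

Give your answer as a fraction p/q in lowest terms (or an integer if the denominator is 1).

Let a_i = P(absorbed in P | start in state i).
Boundary conditions: a_P = 1, a_U = 0.
For each transient state i, a_i = sum_j P(i->j) * a_j:
  a_Q = 1/8*a_P + 0*a_Q + 1/8*a_R + 3/16*a_S + 9/16*a_T + 0*a_U
  a_R = 3/8*a_P + 1/8*a_Q + 3/16*a_R + 5/16*a_S + 0*a_T + 0*a_U
  a_S = 5/16*a_P + 1/4*a_Q + 1/16*a_R + 1/16*a_S + 0*a_T + 5/16*a_U
  a_T = 1/16*a_P + 1/8*a_Q + 0*a_R + 1/8*a_S + 1/4*a_T + 7/16*a_U

Substituting a_P = 1 and a_U = 0, rearrange to (I - Q) a = r where r[i] = P(i -> P):
  [1, -1/8, -3/16, -9/16] . (a_Q, a_R, a_S, a_T) = 1/8
  [-1/8, 13/16, -5/16, 0] . (a_Q, a_R, a_S, a_T) = 3/8
  [-1/4, -1/16, 15/16, 0] . (a_Q, a_R, a_S, a_T) = 5/16
  [-1/8, 0, -1/8, 3/4] . (a_Q, a_R, a_S, a_T) = 1/16

Solving yields:
  a_Q = 4/9
  a_R = 13/18
  a_S = 1/2
  a_T = 13/54

Starting state is S, so the absorption probability is a_S = 1/2.

Answer: 1/2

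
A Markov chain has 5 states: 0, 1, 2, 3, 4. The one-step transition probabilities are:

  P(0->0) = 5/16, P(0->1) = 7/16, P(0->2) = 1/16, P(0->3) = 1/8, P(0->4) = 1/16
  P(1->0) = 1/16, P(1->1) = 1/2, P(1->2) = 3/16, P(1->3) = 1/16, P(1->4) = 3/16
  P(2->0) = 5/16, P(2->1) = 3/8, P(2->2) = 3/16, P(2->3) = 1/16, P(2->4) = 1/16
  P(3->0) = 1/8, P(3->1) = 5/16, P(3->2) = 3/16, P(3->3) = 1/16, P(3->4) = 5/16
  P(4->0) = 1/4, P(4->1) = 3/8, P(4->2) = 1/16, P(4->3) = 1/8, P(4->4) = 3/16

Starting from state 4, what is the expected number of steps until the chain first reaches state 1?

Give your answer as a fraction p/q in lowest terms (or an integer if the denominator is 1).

Answer: 3200/1229

Derivation:
Let h_i = expected steps to first reach 1 from state i.
Boundary: h_1 = 0.
First-step equations for the other states:
  h_0 = 1 + 5/16*h_0 + 7/16*h_1 + 1/16*h_2 + 1/8*h_3 + 1/16*h_4
  h_2 = 1 + 5/16*h_0 + 3/8*h_1 + 3/16*h_2 + 1/16*h_3 + 1/16*h_4
  h_3 = 1 + 1/8*h_0 + 5/16*h_1 + 3/16*h_2 + 1/16*h_3 + 5/16*h_4
  h_4 = 1 + 1/4*h_0 + 3/8*h_1 + 1/16*h_2 + 1/8*h_3 + 3/16*h_4

Substituting h_1 = 0 and rearranging gives the linear system (I - Q) h = 1:
  [11/16, -1/16, -1/8, -1/16] . (h_0, h_2, h_3, h_4) = 1
  [-5/16, 13/16, -1/16, -1/16] . (h_0, h_2, h_3, h_4) = 1
  [-1/8, -3/16, 15/16, -5/16] . (h_0, h_2, h_3, h_4) = 1
  [-1/4, -1/16, -1/8, 13/16] . (h_0, h_2, h_3, h_4) = 1

Solving yields:
  h_0 = 8960/3687
  h_2 = 28528/11061
  h_3 = 30688/11061
  h_4 = 3200/1229

Starting state is 4, so the expected hitting time is h_4 = 3200/1229.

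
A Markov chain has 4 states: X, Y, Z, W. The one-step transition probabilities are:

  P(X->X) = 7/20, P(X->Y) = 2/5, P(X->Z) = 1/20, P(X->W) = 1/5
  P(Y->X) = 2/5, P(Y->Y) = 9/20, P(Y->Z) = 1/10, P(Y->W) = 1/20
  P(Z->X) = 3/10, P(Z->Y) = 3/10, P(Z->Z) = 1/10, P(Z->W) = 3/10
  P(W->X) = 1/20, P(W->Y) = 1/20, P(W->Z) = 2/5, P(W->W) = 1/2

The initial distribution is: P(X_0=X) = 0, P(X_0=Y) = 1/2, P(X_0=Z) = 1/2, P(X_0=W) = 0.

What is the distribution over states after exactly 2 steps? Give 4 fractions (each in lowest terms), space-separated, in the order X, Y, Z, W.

Answer: 249/800 139/400 27/200 33/160

Derivation:
Propagating the distribution step by step (d_{t+1} = d_t * P):
d_0 = (X=0, Y=1/2, Z=1/2, W=0)
  d_1[X] = 0*7/20 + 1/2*2/5 + 1/2*3/10 + 0*1/20 = 7/20
  d_1[Y] = 0*2/5 + 1/2*9/20 + 1/2*3/10 + 0*1/20 = 3/8
  d_1[Z] = 0*1/20 + 1/2*1/10 + 1/2*1/10 + 0*2/5 = 1/10
  d_1[W] = 0*1/5 + 1/2*1/20 + 1/2*3/10 + 0*1/2 = 7/40
d_1 = (X=7/20, Y=3/8, Z=1/10, W=7/40)
  d_2[X] = 7/20*7/20 + 3/8*2/5 + 1/10*3/10 + 7/40*1/20 = 249/800
  d_2[Y] = 7/20*2/5 + 3/8*9/20 + 1/10*3/10 + 7/40*1/20 = 139/400
  d_2[Z] = 7/20*1/20 + 3/8*1/10 + 1/10*1/10 + 7/40*2/5 = 27/200
  d_2[W] = 7/20*1/5 + 3/8*1/20 + 1/10*3/10 + 7/40*1/2 = 33/160
d_2 = (X=249/800, Y=139/400, Z=27/200, W=33/160)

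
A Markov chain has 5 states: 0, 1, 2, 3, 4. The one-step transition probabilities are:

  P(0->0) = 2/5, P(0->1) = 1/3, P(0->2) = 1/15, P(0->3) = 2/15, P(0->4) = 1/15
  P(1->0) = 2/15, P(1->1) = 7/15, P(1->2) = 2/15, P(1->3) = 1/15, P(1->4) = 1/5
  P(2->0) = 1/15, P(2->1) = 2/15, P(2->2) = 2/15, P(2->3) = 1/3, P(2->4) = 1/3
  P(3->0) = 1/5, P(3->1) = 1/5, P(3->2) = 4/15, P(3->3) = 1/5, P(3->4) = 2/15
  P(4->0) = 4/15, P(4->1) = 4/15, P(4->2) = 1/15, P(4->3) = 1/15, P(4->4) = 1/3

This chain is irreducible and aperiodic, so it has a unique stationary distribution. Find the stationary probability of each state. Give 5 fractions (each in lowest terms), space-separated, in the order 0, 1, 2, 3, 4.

The stationary distribution satisfies pi = pi * P, i.e.:
  pi_0 = 2/5*pi_0 + 2/15*pi_1 + 1/15*pi_2 + 1/5*pi_3 + 4/15*pi_4
  pi_1 = 1/3*pi_0 + 7/15*pi_1 + 2/15*pi_2 + 1/5*pi_3 + 4/15*pi_4
  pi_2 = 1/15*pi_0 + 2/15*pi_1 + 2/15*pi_2 + 4/15*pi_3 + 1/15*pi_4
  pi_3 = 2/15*pi_0 + 1/15*pi_1 + 1/3*pi_2 + 1/5*pi_3 + 1/15*pi_4
  pi_4 = 1/15*pi_0 + 1/5*pi_1 + 1/3*pi_2 + 2/15*pi_3 + 1/3*pi_4
with normalization: pi_0 + pi_1 + pi_2 + pi_3 + pi_4 = 1.

Using the first 4 balance equations plus normalization, the linear system A*pi = b is:
  [-3/5, 2/15, 1/15, 1/5, 4/15] . pi = 0
  [1/3, -8/15, 2/15, 1/5, 4/15] . pi = 0
  [1/15, 2/15, -13/15, 4/15, 1/15] . pi = 0
  [2/15, 1/15, 1/3, -4/5, 1/15] . pi = 0
  [1, 1, 1, 1, 1] . pi = 1

Solving yields:
  pi_0 = 2019/9176
  pi_1 = 2939/9176
  pi_2 = 281/2294
  pi_3 = 1207/9176
  pi_4 = 51/248

Verification (pi * P):
  2019/9176*2/5 + 2939/9176*2/15 + 281/2294*1/15 + 1207/9176*1/5 + 51/248*4/15 = 2019/9176 = pi_0  (ok)
  2019/9176*1/3 + 2939/9176*7/15 + 281/2294*2/15 + 1207/9176*1/5 + 51/248*4/15 = 2939/9176 = pi_1  (ok)
  2019/9176*1/15 + 2939/9176*2/15 + 281/2294*2/15 + 1207/9176*4/15 + 51/248*1/15 = 281/2294 = pi_2  (ok)
  2019/9176*2/15 + 2939/9176*1/15 + 281/2294*1/3 + 1207/9176*1/5 + 51/248*1/15 = 1207/9176 = pi_3  (ok)
  2019/9176*1/15 + 2939/9176*1/5 + 281/2294*1/3 + 1207/9176*2/15 + 51/248*1/3 = 51/248 = pi_4  (ok)

Answer: 2019/9176 2939/9176 281/2294 1207/9176 51/248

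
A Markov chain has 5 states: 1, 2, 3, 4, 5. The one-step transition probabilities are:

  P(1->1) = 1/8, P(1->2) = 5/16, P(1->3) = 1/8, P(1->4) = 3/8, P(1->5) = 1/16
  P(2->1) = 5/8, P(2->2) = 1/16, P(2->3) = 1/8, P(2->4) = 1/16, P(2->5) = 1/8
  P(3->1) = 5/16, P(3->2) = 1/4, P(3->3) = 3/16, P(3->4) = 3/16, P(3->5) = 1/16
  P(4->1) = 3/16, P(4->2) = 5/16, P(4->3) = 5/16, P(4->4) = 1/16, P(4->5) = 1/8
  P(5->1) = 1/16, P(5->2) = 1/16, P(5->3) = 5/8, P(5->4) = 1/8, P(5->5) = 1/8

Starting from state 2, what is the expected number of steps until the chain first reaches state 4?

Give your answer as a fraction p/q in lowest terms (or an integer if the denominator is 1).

Let h_i = expected steps to first reach 4 from state i.
Boundary: h_4 = 0.
First-step equations for the other states:
  h_1 = 1 + 1/8*h_1 + 5/16*h_2 + 1/8*h_3 + 3/8*h_4 + 1/16*h_5
  h_2 = 1 + 5/8*h_1 + 1/16*h_2 + 1/8*h_3 + 1/16*h_4 + 1/8*h_5
  h_3 = 1 + 5/16*h_1 + 1/4*h_2 + 3/16*h_3 + 3/16*h_4 + 1/16*h_5
  h_5 = 1 + 1/16*h_1 + 1/16*h_2 + 5/8*h_3 + 1/8*h_4 + 1/8*h_5

Substituting h_4 = 0 and rearranging gives the linear system (I - Q) h = 1:
  [7/8, -5/16, -1/8, -1/16] . (h_1, h_2, h_3, h_5) = 1
  [-5/8, 15/16, -1/8, -1/8] . (h_1, h_2, h_3, h_5) = 1
  [-5/16, -1/4, 13/16, -1/16] . (h_1, h_2, h_3, h_5) = 1
  [-1/16, -1/16, -5/8, 7/8] . (h_1, h_2, h_3, h_5) = 1

Solving yields:
  h_1 = 73088/18357
  h_2 = 92432/18357
  h_3 = 86416/18357
  h_5 = 448/87

Starting state is 2, so the expected hitting time is h_2 = 92432/18357.

Answer: 92432/18357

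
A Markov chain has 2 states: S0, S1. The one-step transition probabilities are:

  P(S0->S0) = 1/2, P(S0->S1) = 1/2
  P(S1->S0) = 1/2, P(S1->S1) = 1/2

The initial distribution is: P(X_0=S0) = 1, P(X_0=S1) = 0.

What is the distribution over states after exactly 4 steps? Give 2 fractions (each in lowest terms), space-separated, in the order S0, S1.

Answer: 1/2 1/2

Derivation:
Propagating the distribution step by step (d_{t+1} = d_t * P):
d_0 = (S0=1, S1=0)
  d_1[S0] = 1*1/2 + 0*1/2 = 1/2
  d_1[S1] = 1*1/2 + 0*1/2 = 1/2
d_1 = (S0=1/2, S1=1/2)
  d_2[S0] = 1/2*1/2 + 1/2*1/2 = 1/2
  d_2[S1] = 1/2*1/2 + 1/2*1/2 = 1/2
d_2 = (S0=1/2, S1=1/2)
  d_3[S0] = 1/2*1/2 + 1/2*1/2 = 1/2
  d_3[S1] = 1/2*1/2 + 1/2*1/2 = 1/2
d_3 = (S0=1/2, S1=1/2)
  d_4[S0] = 1/2*1/2 + 1/2*1/2 = 1/2
  d_4[S1] = 1/2*1/2 + 1/2*1/2 = 1/2
d_4 = (S0=1/2, S1=1/2)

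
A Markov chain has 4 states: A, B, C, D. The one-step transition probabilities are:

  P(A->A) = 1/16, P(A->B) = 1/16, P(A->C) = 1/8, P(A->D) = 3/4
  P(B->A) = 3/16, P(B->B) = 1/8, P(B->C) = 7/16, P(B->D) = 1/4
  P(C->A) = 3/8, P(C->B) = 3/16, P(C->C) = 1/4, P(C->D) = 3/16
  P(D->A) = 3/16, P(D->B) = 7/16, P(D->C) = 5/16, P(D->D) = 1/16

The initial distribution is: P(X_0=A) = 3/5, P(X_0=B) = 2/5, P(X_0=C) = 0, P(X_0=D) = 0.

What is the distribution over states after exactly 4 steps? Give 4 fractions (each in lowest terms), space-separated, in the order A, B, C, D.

Answer: 70593/327680 73997/327680 9099/32768 4605/16384

Derivation:
Propagating the distribution step by step (d_{t+1} = d_t * P):
d_0 = (A=3/5, B=2/5, C=0, D=0)
  d_1[A] = 3/5*1/16 + 2/5*3/16 + 0*3/8 + 0*3/16 = 9/80
  d_1[B] = 3/5*1/16 + 2/5*1/8 + 0*3/16 + 0*7/16 = 7/80
  d_1[C] = 3/5*1/8 + 2/5*7/16 + 0*1/4 + 0*5/16 = 1/4
  d_1[D] = 3/5*3/4 + 2/5*1/4 + 0*3/16 + 0*1/16 = 11/20
d_1 = (A=9/80, B=7/80, C=1/4, D=11/20)
  d_2[A] = 9/80*1/16 + 7/80*3/16 + 1/4*3/8 + 11/20*3/16 = 141/640
  d_2[B] = 9/80*1/16 + 7/80*1/8 + 1/4*3/16 + 11/20*7/16 = 391/1280
  d_2[C] = 9/80*1/8 + 7/80*7/16 + 1/4*1/4 + 11/20*5/16 = 367/1280
  d_2[D] = 9/80*3/4 + 7/80*1/4 + 1/4*3/16 + 11/20*1/16 = 3/16
d_2 = (A=141/640, B=391/1280, C=367/1280, D=3/16)
  d_3[A] = 141/640*1/16 + 391/1280*3/16 + 367/1280*3/8 + 3/16*3/16 = 4377/20480
  d_3[B] = 141/640*1/16 + 391/1280*1/8 + 367/1280*3/16 + 3/16*7/16 = 769/4096
  d_3[C] = 141/640*1/8 + 391/1280*7/16 + 367/1280*1/4 + 3/16*5/16 = 5969/20480
  d_3[D] = 141/640*3/4 + 391/1280*1/4 + 367/1280*3/16 + 3/16*1/16 = 6289/20480
d_3 = (A=4377/20480, B=769/4096, C=5969/20480, D=6289/20480)
  d_4[A] = 4377/20480*1/16 + 769/4096*3/16 + 5969/20480*3/8 + 6289/20480*3/16 = 70593/327680
  d_4[B] = 4377/20480*1/16 + 769/4096*1/8 + 5969/20480*3/16 + 6289/20480*7/16 = 73997/327680
  d_4[C] = 4377/20480*1/8 + 769/4096*7/16 + 5969/20480*1/4 + 6289/20480*5/16 = 9099/32768
  d_4[D] = 4377/20480*3/4 + 769/4096*1/4 + 5969/20480*3/16 + 6289/20480*1/16 = 4605/16384
d_4 = (A=70593/327680, B=73997/327680, C=9099/32768, D=4605/16384)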